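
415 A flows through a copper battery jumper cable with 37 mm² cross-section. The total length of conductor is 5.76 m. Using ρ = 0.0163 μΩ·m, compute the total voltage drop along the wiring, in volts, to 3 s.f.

1.05 V

ρ = 0.0163 μΩ·m = 1.63×10^-8 Ω·m
A = 37 mm² = 3.700e-05 m²
R = ρL/A = (1.63×10^-8)(5.76)/(3.700e-05) = 0.002538 Ω
V = IR = 415 × 0.002538 = 1.05 V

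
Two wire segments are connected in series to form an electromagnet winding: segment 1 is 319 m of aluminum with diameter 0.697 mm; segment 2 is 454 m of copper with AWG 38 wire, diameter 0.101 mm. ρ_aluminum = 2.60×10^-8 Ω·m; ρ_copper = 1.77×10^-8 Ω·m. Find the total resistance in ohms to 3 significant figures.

Segment 1: A = π(d/2)² = π(3.4850e-04 m)² = 3.816e-07 m²
R₁ = ρL/A = (2.60×10^-8)(319)/(3.816e-07) = 21.74 Ω
Segment 2: A = π(0.101/2 mm)² = π(5.0500e-05 m)² = 8.012e-09 m²
R₂ = (1.77×10^-8)(454)/(8.012e-09) = 1003 Ω
R = R₁ + R₂ = 1020 Ω

1020 Ω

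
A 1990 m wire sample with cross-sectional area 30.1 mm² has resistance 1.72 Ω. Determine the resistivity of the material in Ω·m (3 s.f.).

2.60×10^-8 Ω·m

A = 30.1 mm² = 3.010e-05 m²
ρ = RA/L = (1.72)(3.010e-05)/(1990) = 2.60×10^-8 Ω·m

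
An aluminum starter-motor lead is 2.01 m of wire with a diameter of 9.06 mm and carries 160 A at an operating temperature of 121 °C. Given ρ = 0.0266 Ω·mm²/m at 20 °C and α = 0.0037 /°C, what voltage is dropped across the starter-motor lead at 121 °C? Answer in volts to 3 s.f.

ρ = 0.0266 Ω·mm²/m = 2.66×10^-8 Ω·m
A = π(d/2)² = π(4.5300e-03 m)² = 6.447e-05 m²
R₍20₎ = ρL/A = (2.66×10^-8)(2.01)/(6.447e-05) = 8.293×10^-4 Ω
R₍121₎ = R₍20₎(1 + αΔT) = 8.293×10^-4 × (1 + 0.0037×101) = 0.001139 Ω
V = IR = 160 × 0.001139 = 0.182 V

0.182 V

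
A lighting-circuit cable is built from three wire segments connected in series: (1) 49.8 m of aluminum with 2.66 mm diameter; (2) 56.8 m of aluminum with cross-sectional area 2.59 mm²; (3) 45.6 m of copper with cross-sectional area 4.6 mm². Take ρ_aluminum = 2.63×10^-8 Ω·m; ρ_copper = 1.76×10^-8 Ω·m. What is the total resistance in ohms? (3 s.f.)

Seg 1: A = π(d/2)² = π(1.3300e-03 m)² = 5.557e-06 m²
R_1 = (2.63×10^-8)(49.8)/(5.557e-06) = 0.2357 Ω
Seg 2: A = 2.59 mm² = 2.590e-06 m²
R_2 = (2.63×10^-8)(56.8)/(2.590e-06) = 0.5768 Ω
Seg 3: A = 4.6 mm² = 4.600e-06 m²
R_3 = (1.76×10^-8)(45.6)/(4.600e-06) = 0.1745 Ω
R_total = R_1 + R_2 + R_3 = 0.987 Ω

0.987 Ω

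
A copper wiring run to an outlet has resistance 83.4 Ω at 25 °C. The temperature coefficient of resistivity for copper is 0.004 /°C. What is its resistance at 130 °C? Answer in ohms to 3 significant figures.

ΔT = 130 − 25 = 105 °C
R = R₀(1 + αΔT) = 83.4 × (1 + 0.004×105) = 83.4 × 1.42 = 118 Ω

118 Ω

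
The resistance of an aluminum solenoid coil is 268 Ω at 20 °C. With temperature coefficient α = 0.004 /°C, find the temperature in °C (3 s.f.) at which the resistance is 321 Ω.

69.4 °C

R = R₀(1 + α(T − T₀)) ⇒ T = T₀ + (R/R₀ − 1)/α
T = 20 + (321/268 − 1)/0.004 = 20 + (0.1978)/0.004 = 69.4 °C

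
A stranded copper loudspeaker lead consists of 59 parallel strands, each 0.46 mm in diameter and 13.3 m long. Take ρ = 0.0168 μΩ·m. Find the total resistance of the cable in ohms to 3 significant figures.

0.0228 Ω

ρ = 0.0168 μΩ·m = 1.68×10^-8 Ω·m
A_strand = π(2.3000e-04 m)² = 1.662e-07 m²
R_strand = ρL/A = (1.68×10^-8)(13.3)/(1.662e-07) = 1.344 Ω
R_total = R_strand/N = 1.344/59 = 0.0228 Ω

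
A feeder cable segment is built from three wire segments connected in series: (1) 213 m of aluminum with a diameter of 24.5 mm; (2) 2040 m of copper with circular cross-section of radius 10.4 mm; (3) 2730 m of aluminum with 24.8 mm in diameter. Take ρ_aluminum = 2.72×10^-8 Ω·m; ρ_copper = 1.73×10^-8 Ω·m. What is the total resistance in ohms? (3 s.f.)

0.270 Ω

Seg 1: A = π(d/2)² = π(1.2250e-02 m)² = 4.714e-04 m²
R_1 = (2.72×10^-8)(213)/(4.714e-04) = 0.01229 Ω
Seg 2: A = πr² = π(1.0400e-02 m)² = 3.398e-04 m²
R_2 = (1.73×10^-8)(2040)/(3.398e-04) = 0.1039 Ω
Seg 3: A = π(d/2)² = π(1.2400e-02 m)² = 4.831e-04 m²
R_3 = (2.72×10^-8)(2730)/(4.831e-04) = 0.1537 Ω
R_total = R_1 + R_2 + R_3 = 0.270 Ω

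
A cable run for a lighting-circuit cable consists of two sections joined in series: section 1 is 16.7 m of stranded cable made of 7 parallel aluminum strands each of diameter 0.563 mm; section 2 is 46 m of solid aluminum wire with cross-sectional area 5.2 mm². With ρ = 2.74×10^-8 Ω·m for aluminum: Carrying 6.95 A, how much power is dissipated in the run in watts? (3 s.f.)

Section 1: A_strand = π(2.8150e-04)² = 2.489e-07 m²; R₁ = ρL/(N·A_s) = (2.74×10^-8)(16.7)/(7×2.489e-07) = 0.2626 Ω
Section 2: A = 5.2 mm² = 5.200e-06 m²
R₂ = (2.74×10^-8)(46)/(5.200e-06) = 0.2424 Ω
R = R₁ + R₂ = 0.505 Ω
P = I²R = (6.95)² × 0.505 = 24.4 W

24.4 W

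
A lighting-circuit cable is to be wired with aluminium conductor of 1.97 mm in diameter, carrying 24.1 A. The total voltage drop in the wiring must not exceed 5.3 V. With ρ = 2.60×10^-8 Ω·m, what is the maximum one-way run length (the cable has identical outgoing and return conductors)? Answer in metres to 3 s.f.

12.9 m

A = π(d/2)² = π(9.8500e-04 m)² = 3.048e-06 m²
L_max = V_max·A/(2·ρI) = (5.3)(3.048e-06)/(2×2.60×10^-8×24.1) = 12.9 m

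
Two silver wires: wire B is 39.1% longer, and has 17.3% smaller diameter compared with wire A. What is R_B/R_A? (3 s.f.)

2.03

R ∝ L/d², so R_B/R_A = (1 + 39.1/100) × (1 − 17.3/100)⁻²
= 1.391 × 1.462 = 2.03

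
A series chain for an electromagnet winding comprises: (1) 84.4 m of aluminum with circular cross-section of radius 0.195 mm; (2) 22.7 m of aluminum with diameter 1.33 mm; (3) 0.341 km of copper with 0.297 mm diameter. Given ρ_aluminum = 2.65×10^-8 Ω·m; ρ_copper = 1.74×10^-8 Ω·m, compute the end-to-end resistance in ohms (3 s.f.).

Seg 1: A = πr² = π(1.9500e-04 m)² = 1.195e-07 m²
R_1 = (2.65×10^-8)(84.4)/(1.195e-07) = 18.72 Ω
Seg 2: A = π(d/2)² = π(6.6500e-04 m)² = 1.389e-06 m²
R_2 = (2.65×10^-8)(22.7)/(1.389e-06) = 0.433 Ω
Seg 3: A = π(d/2)² = π(1.4850e-04 m)² = 6.928e-08 m²
R_3 = (1.74×10^-8)(341)/(6.928e-08) = 85.64 Ω
R_total = R_1 + R_2 + R_3 = 105 Ω

105 Ω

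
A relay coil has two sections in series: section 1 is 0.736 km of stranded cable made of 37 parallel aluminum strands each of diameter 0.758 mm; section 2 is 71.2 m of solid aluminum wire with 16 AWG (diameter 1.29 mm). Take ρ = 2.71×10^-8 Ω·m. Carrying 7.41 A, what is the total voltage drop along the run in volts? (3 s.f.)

Section 1: A_strand = π(3.7900e-04)² = 4.513e-07 m²; R₁ = ρL/(N·A_s) = (2.71×10^-8)(736)/(37×4.513e-07) = 1.195 Ω
Section 2: A = π(1.29/2 mm)² = π(6.4500e-04 m)² = 1.307e-06 m²
R₂ = (2.71×10^-8)(71.2)/(1.307e-06) = 1.476 Ω
R = R₁ + R₂ = 2.671 Ω
V = IR = 7.41 × 2.671 = 19.8 V

19.8 V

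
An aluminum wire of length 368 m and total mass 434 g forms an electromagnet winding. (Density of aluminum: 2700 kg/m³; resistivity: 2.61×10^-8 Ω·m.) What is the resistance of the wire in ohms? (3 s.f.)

A = m/(density·L) = 0.434/(2700×368) = 4.3680e-07 m²
R = ρL/A = (2.61×10^-8)(368)/(4.3680e-07) = 22.0 Ω

22.0 Ω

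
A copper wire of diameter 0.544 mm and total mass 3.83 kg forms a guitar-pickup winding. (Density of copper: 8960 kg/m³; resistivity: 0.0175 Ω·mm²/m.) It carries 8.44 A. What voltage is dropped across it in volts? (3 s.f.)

ρ = 0.0175 Ω·mm²/m = 1.75×10^-8 Ω·m
A = π(d/2)² = π(2.7200e-04 m)² = 2.3243e-07 m²
L = m/(density·A) = 3.83/(8960×2.3243e-07) = 1839 m
R = ρL/A = (1.75×10^-8)(1839)/(2.3243e-07) = 138.5 Ω
V = IR = 8.44 × 138.5 = 1170 V

1170 V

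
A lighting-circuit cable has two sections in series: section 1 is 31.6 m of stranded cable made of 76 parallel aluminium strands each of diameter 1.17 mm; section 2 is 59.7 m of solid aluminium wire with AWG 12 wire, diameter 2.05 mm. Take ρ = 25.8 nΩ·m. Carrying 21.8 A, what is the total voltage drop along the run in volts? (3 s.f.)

ρ = 25.8 nΩ·m = 2.58×10^-8 Ω·m
Section 1: A_strand = π(5.8500e-04)² = 1.075e-06 m²; R₁ = ρL/(N·A_s) = (2.58×10^-8)(31.6)/(76×1.075e-06) = 0.009978 Ω
Section 2: A = π(2.05/2 mm)² = π(1.0250e-03 m)² = 3.301e-06 m²
R₂ = (2.58×10^-8)(59.7)/(3.301e-06) = 0.4667 Ω
R = R₁ + R₂ = 0.4766 Ω
V = IR = 21.8 × 0.4766 = 10.4 V

10.4 V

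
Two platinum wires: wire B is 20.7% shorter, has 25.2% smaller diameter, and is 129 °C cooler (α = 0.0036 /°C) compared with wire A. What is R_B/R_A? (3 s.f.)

0.759

R ∝ ρL/d² with ρ ∝ (1+αΔT), so R_B/R_A = (1 − 20.7/100) × (1 − 25.2/100)⁻² × (1 − 0.0036×129)
= 0.793 × 1.787 × 0.5356 = 0.759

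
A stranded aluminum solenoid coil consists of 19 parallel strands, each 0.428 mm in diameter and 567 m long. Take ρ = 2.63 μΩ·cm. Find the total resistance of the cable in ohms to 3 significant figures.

ρ = 2.63 μΩ·cm = 2.63×10^-8 Ω·m
A_strand = π(2.1400e-04 m)² = 1.439e-07 m²
R_strand = ρL/A = (2.63×10^-8)(567)/(1.439e-07) = 103.6 Ω
R_total = R_strand/N = 103.6/19 = 5.46 Ω

5.46 Ω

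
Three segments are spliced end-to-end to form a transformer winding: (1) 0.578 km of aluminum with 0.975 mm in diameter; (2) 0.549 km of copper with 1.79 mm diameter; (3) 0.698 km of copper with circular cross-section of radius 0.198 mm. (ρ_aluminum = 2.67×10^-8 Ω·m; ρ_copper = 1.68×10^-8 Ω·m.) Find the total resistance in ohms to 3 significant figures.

120 Ω

Seg 1: A = π(d/2)² = π(4.8750e-04 m)² = 7.466e-07 m²
R_1 = (2.67×10^-8)(578)/(7.466e-07) = 20.67 Ω
Seg 2: A = π(d/2)² = π(8.9500e-04 m)² = 2.516e-06 m²
R_2 = (1.68×10^-8)(549)/(2.516e-06) = 3.665 Ω
Seg 3: A = πr² = π(1.9800e-04 m)² = 1.232e-07 m²
R_3 = (1.68×10^-8)(698)/(1.232e-07) = 95.21 Ω
R_total = R_1 + R_2 + R_3 = 120 Ω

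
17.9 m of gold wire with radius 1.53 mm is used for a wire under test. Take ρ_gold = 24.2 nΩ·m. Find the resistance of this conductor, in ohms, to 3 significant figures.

ρ = 24.2 nΩ·m = 2.42×10^-8 Ω·m
A = πr² = π(1.5300e-03 m)² = 7.354e-06 m²
R = ρL/A = (2.42×10^-8)(17.9 m)/(7.354e-06 m²) = 0.0589 Ω

0.0589 Ω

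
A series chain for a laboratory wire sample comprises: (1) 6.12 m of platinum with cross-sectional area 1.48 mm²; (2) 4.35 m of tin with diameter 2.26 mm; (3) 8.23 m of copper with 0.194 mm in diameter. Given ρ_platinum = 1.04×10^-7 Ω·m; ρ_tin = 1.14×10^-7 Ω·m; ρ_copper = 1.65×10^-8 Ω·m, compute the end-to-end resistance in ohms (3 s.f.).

Seg 1: A = 1.48 mm² = 1.480e-06 m²
R_1 = (1.04×10^-7)(6.12)/(1.480e-06) = 0.4301 Ω
Seg 2: A = π(d/2)² = π(1.1300e-03 m)² = 4.011e-06 m²
R_2 = (1.14×10^-7)(4.35)/(4.011e-06) = 0.1236 Ω
Seg 3: A = π(d/2)² = π(9.7000e-05 m)² = 2.956e-08 m²
R_3 = (1.65×10^-8)(8.23)/(2.956e-08) = 4.594 Ω
R_total = R_1 + R_2 + R_3 = 5.15 Ω

5.15 Ω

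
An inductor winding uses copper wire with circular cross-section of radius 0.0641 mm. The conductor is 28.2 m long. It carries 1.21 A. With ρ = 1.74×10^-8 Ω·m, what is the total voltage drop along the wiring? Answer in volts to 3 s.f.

A = πr² = π(6.4100e-05 m)² = 1.291e-08 m²
R = ρL/A = (1.74×10^-8)(28.2)/(1.291e-08) = 38.01 Ω
V = IR = 1.21 × 38.01 = 46.0 V

46.0 V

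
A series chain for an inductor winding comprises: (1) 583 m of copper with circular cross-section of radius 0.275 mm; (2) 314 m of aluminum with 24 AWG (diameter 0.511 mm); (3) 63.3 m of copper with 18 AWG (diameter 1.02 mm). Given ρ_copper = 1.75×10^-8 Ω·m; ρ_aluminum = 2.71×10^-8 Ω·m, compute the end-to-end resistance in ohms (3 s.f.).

85.8 Ω

Seg 1: A = πr² = π(2.7500e-04 m)² = 2.376e-07 m²
R_1 = (1.75×10^-8)(583)/(2.376e-07) = 42.94 Ω
Seg 2: A = π(0.511/2 mm)² = π(2.5550e-04 m)² = 2.051e-07 m²
R_2 = (2.71×10^-8)(314)/(2.051e-07) = 41.49 Ω
Seg 3: A = π(1.02/2 mm)² = π(5.1000e-04 m)² = 8.171e-07 m²
R_3 = (1.75×10^-8)(63.3)/(8.171e-07) = 1.356 Ω
R_total = R_1 + R_2 + R_3 = 85.8 Ω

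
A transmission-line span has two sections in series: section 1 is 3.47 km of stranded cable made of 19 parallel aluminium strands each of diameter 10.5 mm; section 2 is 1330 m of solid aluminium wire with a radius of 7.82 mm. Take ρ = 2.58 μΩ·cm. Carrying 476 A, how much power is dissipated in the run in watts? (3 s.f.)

ρ = 2.58 μΩ·cm = 2.58×10^-8 Ω·m
Section 1: A_strand = π(5.2500e-03)² = 8.659e-05 m²; R₁ = ρL/(N·A_s) = (2.58×10^-8)(3470)/(19×8.659e-05) = 0.05442 Ω
Section 2: A = πr² = π(7.8200e-03 m)² = 1.921e-04 m²
R₂ = (2.58×10^-8)(1330)/(1.921e-04) = 0.1786 Ω
R = R₁ + R₂ = 0.233 Ω
P = I²R = (476)² × 0.233 = 52800 W

52800 W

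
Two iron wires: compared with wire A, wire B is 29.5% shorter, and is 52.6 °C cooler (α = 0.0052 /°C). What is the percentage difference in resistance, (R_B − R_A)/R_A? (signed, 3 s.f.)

R ∝ ρL/d² with ρ ∝ (1+αΔT), so R_B/R_A = (1 − 29.5/100) × (1 − 0.0052×52.6)
= 0.705 × 0.7265 = 0.5122
(R_B − R_A)/R_A = 0.5122 − 1 = -48.8%

-48.8%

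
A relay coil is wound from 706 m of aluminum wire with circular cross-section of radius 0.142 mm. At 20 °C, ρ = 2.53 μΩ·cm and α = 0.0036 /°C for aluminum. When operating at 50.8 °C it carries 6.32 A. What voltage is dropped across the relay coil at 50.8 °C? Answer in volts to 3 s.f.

ρ = 2.53 μΩ·cm = 2.53×10^-8 Ω·m
A = πr² = π(1.4200e-04 m)² = 6.335e-08 m²
R₍20₎ = ρL/A = (2.53×10^-8)(706)/(6.335e-08) = 282 Ω
R₍50.8₎ = R₍20₎(1 + αΔT) = 282 × (1 + 0.0036×30.8) = 313.2 Ω
V = IR = 6.32 × 313.2 = 1980 V

1980 V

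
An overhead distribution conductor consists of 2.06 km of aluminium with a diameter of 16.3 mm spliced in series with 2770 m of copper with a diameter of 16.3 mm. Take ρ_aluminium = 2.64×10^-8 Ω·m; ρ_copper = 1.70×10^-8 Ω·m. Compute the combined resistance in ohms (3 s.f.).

Segment 1: A = π(d/2)² = π(8.1500e-03 m)² = 2.087e-04 m²
R₁ = ρL/A = (2.64×10^-8)(2060)/(2.087e-04) = 0.2606 Ω
R₂ = (1.70×10^-8)(2770)/(2.087e-04) = 0.2257 Ω
R = R₁ + R₂ = 0.486 Ω

0.486 Ω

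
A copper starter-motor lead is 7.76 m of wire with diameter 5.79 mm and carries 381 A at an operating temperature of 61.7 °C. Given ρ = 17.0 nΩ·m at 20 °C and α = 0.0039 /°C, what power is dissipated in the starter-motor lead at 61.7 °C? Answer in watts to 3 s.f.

846 W

ρ = 17.0 nΩ·m = 1.70×10^-8 Ω·m
A = π(d/2)² = π(2.8950e-03 m)² = 2.633e-05 m²
R₍20₎ = ρL/A = (1.70×10^-8)(7.76)/(2.633e-05) = 0.00501 Ω
R₍61.7₎ = R₍20₎(1 + αΔT) = 0.00501 × (1 + 0.0039×41.7) = 0.005825 Ω
P = I²R = (381)² × 0.005825 = 846 W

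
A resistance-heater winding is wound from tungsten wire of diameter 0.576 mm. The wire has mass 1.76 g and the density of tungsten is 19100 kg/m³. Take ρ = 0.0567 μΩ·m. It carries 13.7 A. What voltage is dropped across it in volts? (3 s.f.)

1.05 V

ρ = 0.0567 μΩ·m = 5.67×10^-8 Ω·m
A = π(d/2)² = π(2.8800e-04 m)² = 2.6058e-07 m²
L = m/(density·A) = 0.00176/(19100×2.6058e-07) = 0.3536 m
R = ρL/A = (5.67×10^-8)(0.3536)/(2.6058e-07) = 0.07695 Ω
V = IR = 13.7 × 0.07695 = 1.05 V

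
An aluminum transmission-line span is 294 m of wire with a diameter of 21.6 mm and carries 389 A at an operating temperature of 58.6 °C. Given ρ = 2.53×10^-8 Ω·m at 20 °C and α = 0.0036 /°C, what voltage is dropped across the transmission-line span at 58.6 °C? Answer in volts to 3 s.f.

8.99 V

A = π(d/2)² = π(1.0800e-02 m)² = 3.664e-04 m²
R₍20₎ = ρL/A = (2.53×10^-8)(294)/(3.664e-04) = 0.0203 Ω
R₍58.6₎ = R₍20₎(1 + αΔT) = 0.0203 × (1 + 0.0036×38.6) = 0.02312 Ω
V = IR = 389 × 0.02312 = 8.99 V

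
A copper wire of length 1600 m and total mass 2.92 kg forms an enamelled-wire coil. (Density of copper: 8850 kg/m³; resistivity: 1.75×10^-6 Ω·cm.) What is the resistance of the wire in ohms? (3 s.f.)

ρ = 1.75×10^-6 Ω·cm = 1.75×10^-8 Ω·m
A = m/(density·L) = 2.92/(8850×1600) = 2.0621e-07 m²
R = ρL/A = (1.75×10^-8)(1600)/(2.0621e-07) = 136 Ω

136 Ω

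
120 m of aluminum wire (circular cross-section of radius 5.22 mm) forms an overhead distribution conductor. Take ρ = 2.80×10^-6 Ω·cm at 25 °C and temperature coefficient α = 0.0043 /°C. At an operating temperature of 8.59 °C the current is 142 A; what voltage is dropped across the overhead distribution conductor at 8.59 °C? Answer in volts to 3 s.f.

ρ = 2.80×10^-6 Ω·cm = 2.80×10^-8 Ω·m
A = πr² = π(5.2200e-03 m)² = 8.560e-05 m²
R₍25₎ = ρL/A = (2.80×10^-8)(120)/(8.560e-05) = 0.03925 Ω
R₍8.59₎ = R₍25₎(1 + αΔT) = 0.03925 × (1 + 0.0043×-16.4) = 0.03648 Ω
V = IR = 142 × 0.03648 = 5.18 V

5.18 V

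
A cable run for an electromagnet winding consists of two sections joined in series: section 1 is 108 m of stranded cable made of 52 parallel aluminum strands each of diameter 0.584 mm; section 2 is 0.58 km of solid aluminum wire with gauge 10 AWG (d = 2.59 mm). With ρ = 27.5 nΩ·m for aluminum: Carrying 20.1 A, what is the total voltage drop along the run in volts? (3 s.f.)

65.1 V

ρ = 27.5 nΩ·m = 2.75×10^-8 Ω·m
Section 1: A_strand = π(2.9200e-04)² = 2.679e-07 m²; R₁ = ρL/(N·A_s) = (2.75×10^-8)(108)/(52×2.679e-07) = 0.2132 Ω
Section 2: A = π(2.59/2 mm)² = π(1.2950e-03 m)² = 5.269e-06 m²
R₂ = (2.75×10^-8)(580)/(5.269e-06) = 3.027 Ω
R = R₁ + R₂ = 3.241 Ω
V = IR = 20.1 × 3.241 = 65.1 V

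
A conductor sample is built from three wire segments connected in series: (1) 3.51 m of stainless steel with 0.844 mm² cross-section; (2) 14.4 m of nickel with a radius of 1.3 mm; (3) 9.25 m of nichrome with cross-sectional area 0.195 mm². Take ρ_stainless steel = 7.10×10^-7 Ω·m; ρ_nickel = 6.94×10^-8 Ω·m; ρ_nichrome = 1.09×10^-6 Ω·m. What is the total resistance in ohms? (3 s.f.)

54.8 Ω

Seg 1: A = 0.844 mm² = 8.440e-07 m²
R_1 = (7.10×10^-7)(3.51)/(8.440e-07) = 2.953 Ω
Seg 2: A = πr² = π(1.3000e-03 m)² = 5.309e-06 m²
R_2 = (6.94×10^-8)(14.4)/(5.309e-06) = 0.1882 Ω
Seg 3: A = 0.195 mm² = 1.950e-07 m²
R_3 = (1.09×10^-6)(9.25)/(1.950e-07) = 51.71 Ω
R_total = R_1 + R_2 + R_3 = 54.8 Ω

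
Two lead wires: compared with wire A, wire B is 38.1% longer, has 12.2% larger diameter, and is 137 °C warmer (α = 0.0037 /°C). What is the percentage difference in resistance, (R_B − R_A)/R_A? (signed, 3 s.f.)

R ∝ ρL/d² with ρ ∝ (1+αΔT), so R_B/R_A = (1 + 38.1/100) × (1 + 12.2/100)⁻² × (1 + 0.0037×137)
= 1.381 × 0.7944 × 1.507 = 1.653
(R_B − R_A)/R_A = 1.653 − 1 = 65.3%

65.3%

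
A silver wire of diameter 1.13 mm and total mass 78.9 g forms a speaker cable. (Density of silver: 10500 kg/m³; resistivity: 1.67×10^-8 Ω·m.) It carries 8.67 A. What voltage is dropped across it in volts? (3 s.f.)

1.08 V

A = π(d/2)² = π(5.6500e-04 m)² = 1.0029e-06 m²
L = m/(density·A) = 0.0789/(10500×1.0029e-06) = 7.493 m
R = ρL/A = (1.67×10^-8)(7.493)/(1.0029e-06) = 0.1248 Ω
V = IR = 8.67 × 0.1248 = 1.08 V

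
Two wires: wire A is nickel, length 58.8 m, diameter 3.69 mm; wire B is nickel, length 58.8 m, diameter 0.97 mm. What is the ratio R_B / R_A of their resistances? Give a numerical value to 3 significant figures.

14.5

R ∝ ρL/d², so R_B/R_A = (d_A/d_B)²
= (3.69/0.97)² = 14.5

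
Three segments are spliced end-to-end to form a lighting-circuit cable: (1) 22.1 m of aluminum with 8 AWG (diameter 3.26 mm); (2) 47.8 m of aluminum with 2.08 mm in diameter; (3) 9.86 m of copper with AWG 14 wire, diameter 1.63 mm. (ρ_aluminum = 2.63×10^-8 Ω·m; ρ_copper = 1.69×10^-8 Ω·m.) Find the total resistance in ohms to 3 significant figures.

0.519 Ω

Seg 1: A = π(3.26/2 mm)² = π(1.6300e-03 m)² = 8.347e-06 m²
R_1 = (2.63×10^-8)(22.1)/(8.347e-06) = 0.06963 Ω
Seg 2: A = π(d/2)² = π(1.0400e-03 m)² = 3.398e-06 m²
R_2 = (2.63×10^-8)(47.8)/(3.398e-06) = 0.37 Ω
Seg 3: A = π(1.63/2 mm)² = π(8.1500e-04 m)² = 2.087e-06 m²
R_3 = (1.69×10^-8)(9.86)/(2.087e-06) = 0.07985 Ω
R_total = R_1 + R_2 + R_3 = 0.519 Ω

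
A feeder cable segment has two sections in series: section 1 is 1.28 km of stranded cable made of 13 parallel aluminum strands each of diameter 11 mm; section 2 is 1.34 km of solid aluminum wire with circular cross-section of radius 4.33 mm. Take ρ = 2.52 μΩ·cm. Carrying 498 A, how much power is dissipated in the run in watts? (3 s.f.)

1.49×10^5 W

ρ = 2.52 μΩ·cm = 2.52×10^-8 Ω·m
Section 1: A_strand = π(5.5000e-03)² = 9.503e-05 m²; R₁ = ρL/(N·A_s) = (2.52×10^-8)(1280)/(13×9.503e-05) = 0.02611 Ω
Section 2: A = πr² = π(4.3300e-03 m)² = 5.890e-05 m²
R₂ = (2.52×10^-8)(1340)/(5.890e-05) = 0.5733 Ω
R = R₁ + R₂ = 0.5994 Ω
P = I²R = (498)² × 0.5994 = 1.49×10^5 W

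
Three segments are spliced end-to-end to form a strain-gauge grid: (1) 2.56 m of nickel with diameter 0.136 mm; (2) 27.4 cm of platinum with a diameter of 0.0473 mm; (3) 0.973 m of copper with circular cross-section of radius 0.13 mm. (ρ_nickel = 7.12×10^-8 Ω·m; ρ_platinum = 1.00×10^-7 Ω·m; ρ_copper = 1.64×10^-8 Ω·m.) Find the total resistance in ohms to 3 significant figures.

Seg 1: A = π(d/2)² = π(6.8000e-05 m)² = 1.453e-08 m²
R_1 = (7.12×10^-8)(2.56)/(1.453e-08) = 12.55 Ω
Seg 2: A = π(d/2)² = π(2.3650e-05 m)² = 1.757e-09 m²
R_2 = (1.00×10^-7)(0.274)/(1.757e-09) = 15.59 Ω
Seg 3: A = πr² = π(1.3000e-04 m)² = 5.309e-08 m²
R_3 = (1.64×10^-8)(0.973)/(5.309e-08) = 0.3006 Ω
R_total = R_1 + R_2 + R_3 = 28.4 Ω

28.4 Ω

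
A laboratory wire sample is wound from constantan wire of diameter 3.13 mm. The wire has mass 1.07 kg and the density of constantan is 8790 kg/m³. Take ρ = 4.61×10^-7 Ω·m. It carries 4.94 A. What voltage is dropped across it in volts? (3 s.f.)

A = π(d/2)² = π(1.5650e-03 m)² = 7.6945e-06 m²
L = m/(density·A) = 1.07/(8790×7.6945e-06) = 15.82 m
R = ρL/A = (4.61×10^-7)(15.82)/(7.6945e-06) = 0.9478 Ω
V = IR = 4.94 × 0.9478 = 4.68 V

4.68 V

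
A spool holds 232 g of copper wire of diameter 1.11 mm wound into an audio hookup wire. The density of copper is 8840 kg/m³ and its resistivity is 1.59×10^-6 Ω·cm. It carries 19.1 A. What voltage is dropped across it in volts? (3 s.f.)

ρ = 1.59×10^-6 Ω·cm = 1.59×10^-8 Ω·m
A = π(d/2)² = π(5.5500e-04 m)² = 9.6769e-07 m²
L = m/(density·A) = 0.232/(8840×9.6769e-07) = 27.12 m
R = ρL/A = (1.59×10^-8)(27.12)/(9.6769e-07) = 0.4456 Ω
V = IR = 19.1 × 0.4456 = 8.51 V

8.51 V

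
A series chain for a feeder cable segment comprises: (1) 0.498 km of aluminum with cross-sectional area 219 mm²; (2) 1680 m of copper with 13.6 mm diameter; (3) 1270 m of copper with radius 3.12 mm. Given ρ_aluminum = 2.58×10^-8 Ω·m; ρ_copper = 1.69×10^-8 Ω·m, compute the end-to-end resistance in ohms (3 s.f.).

0.956 Ω

Seg 1: A = 219 mm² = 2.190e-04 m²
R_1 = (2.58×10^-8)(498)/(2.190e-04) = 0.05867 Ω
Seg 2: A = π(d/2)² = π(6.8000e-03 m)² = 1.453e-04 m²
R_2 = (1.69×10^-8)(1680)/(1.453e-04) = 0.1954 Ω
Seg 3: A = πr² = π(3.1200e-03 m)² = 3.058e-05 m²
R_3 = (1.69×10^-8)(1270)/(3.058e-05) = 0.7018 Ω
R_total = R_1 + R_2 + R_3 = 0.956 Ω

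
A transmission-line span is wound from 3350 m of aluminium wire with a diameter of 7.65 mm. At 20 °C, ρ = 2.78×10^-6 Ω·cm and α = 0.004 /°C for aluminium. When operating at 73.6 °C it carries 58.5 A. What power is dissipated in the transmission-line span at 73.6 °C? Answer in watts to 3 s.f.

8420 W

ρ = 2.78×10^-6 Ω·cm = 2.78×10^-8 Ω·m
A = π(d/2)² = π(3.8250e-03 m)² = 4.596e-05 m²
R₍20₎ = ρL/A = (2.78×10^-8)(3350)/(4.596e-05) = 2.026 Ω
R₍73.6₎ = R₍20₎(1 + αΔT) = 2.026 × (1 + 0.004×53.6) = 2.461 Ω
P = I²R = (58.5)² × 2.461 = 8420 W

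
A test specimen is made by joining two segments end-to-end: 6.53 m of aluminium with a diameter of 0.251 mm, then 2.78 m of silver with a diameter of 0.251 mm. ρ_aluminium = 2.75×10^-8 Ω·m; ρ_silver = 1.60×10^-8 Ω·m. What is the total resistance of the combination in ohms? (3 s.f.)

4.53 Ω

Segment 1: A = π(d/2)² = π(1.2550e-04 m)² = 4.948e-08 m²
R₁ = ρL/A = (2.75×10^-8)(6.53)/(4.948e-08) = 3.629 Ω
R₂ = (1.60×10^-8)(2.78)/(4.948e-08) = 0.8989 Ω
R = R₁ + R₂ = 4.53 Ω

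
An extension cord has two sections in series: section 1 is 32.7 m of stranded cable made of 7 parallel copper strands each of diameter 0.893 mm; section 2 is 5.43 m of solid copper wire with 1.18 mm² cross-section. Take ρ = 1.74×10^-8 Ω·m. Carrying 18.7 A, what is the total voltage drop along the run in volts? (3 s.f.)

Section 1: A_strand = π(4.4650e-04)² = 6.263e-07 m²; R₁ = ρL/(N·A_s) = (1.74×10^-8)(32.7)/(7×6.263e-07) = 0.1298 Ω
Section 2: A = 1.18 mm² = 1.180e-06 m²
R₂ = (1.74×10^-8)(5.43)/(1.180e-06) = 0.08007 Ω
R = R₁ + R₂ = 0.2098 Ω
V = IR = 18.7 × 0.2098 = 3.92 V

3.92 V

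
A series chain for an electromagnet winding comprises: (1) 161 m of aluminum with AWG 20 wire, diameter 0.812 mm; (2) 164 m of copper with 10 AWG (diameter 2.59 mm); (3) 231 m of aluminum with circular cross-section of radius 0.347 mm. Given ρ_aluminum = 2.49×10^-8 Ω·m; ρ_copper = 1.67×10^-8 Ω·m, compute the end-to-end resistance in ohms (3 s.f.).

23.5 Ω

Seg 1: A = π(0.812/2 mm)² = π(4.0600e-04 m)² = 5.178e-07 m²
R_1 = (2.49×10^-8)(161)/(5.178e-07) = 7.741 Ω
Seg 2: A = π(2.59/2 mm)² = π(1.2950e-03 m)² = 5.269e-06 m²
R_2 = (1.67×10^-8)(164)/(5.269e-06) = 0.5198 Ω
Seg 3: A = πr² = π(3.4700e-04 m)² = 3.783e-07 m²
R_3 = (2.49×10^-8)(231)/(3.783e-07) = 15.21 Ω
R_total = R_1 + R_2 + R_3 = 23.5 Ω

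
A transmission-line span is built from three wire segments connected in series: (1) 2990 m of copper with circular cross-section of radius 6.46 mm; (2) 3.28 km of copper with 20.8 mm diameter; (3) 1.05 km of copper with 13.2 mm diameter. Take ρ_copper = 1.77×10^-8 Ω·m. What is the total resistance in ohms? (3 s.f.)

Seg 1: A = πr² = π(6.4600e-03 m)² = 1.311e-04 m²
R_1 = (1.77×10^-8)(2990)/(1.311e-04) = 0.4037 Ω
Seg 2: A = π(d/2)² = π(1.0400e-02 m)² = 3.398e-04 m²
R_2 = (1.77×10^-8)(3280)/(3.398e-04) = 0.1709 Ω
Seg 3: A = π(d/2)² = π(6.6000e-03 m)² = 1.368e-04 m²
R_3 = (1.77×10^-8)(1050)/(1.368e-04) = 0.1358 Ω
R_total = R_1 + R_2 + R_3 = 0.710 Ω

0.710 Ω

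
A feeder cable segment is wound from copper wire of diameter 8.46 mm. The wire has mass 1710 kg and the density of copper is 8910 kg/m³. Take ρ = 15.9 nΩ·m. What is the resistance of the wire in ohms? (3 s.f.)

0.966 Ω

ρ = 15.9 nΩ·m = 1.59×10^-8 Ω·m
A = π(d/2)² = π(4.2300e-03 m)² = 5.6212e-05 m²
L = m/(density·A) = 1710/(8910×5.6212e-05) = 3414 m
R = ρL/A = (1.59×10^-8)(3414)/(5.6212e-05) = 0.966 Ω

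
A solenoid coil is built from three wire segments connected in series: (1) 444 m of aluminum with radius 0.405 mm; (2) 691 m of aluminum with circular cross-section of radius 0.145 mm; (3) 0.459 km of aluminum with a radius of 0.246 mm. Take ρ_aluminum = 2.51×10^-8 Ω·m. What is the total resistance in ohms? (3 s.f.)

345 Ω

Seg 1: A = πr² = π(4.0500e-04 m)² = 5.153e-07 m²
R_1 = (2.51×10^-8)(444)/(5.153e-07) = 21.63 Ω
Seg 2: A = πr² = π(1.4500e-04 m)² = 6.605e-08 m²
R_2 = (2.51×10^-8)(691)/(6.605e-08) = 262.6 Ω
Seg 3: A = πr² = π(2.4600e-04 m)² = 1.901e-07 m²
R_3 = (2.51×10^-8)(459)/(1.901e-07) = 60.6 Ω
R_total = R_1 + R_2 + R_3 = 345 Ω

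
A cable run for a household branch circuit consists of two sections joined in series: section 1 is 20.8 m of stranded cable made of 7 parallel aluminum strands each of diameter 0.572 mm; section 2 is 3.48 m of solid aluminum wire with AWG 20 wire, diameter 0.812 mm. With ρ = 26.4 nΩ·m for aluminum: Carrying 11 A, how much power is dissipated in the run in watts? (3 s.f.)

58.4 W

ρ = 26.4 nΩ·m = 2.64×10^-8 Ω·m
Section 1: A_strand = π(2.8600e-04)² = 2.570e-07 m²; R₁ = ρL/(N·A_s) = (2.64×10^-8)(20.8)/(7×2.570e-07) = 0.3053 Ω
Section 2: A = π(0.812/2 mm)² = π(4.0600e-04 m)² = 5.178e-07 m²
R₂ = (2.64×10^-8)(3.48)/(5.178e-07) = 0.1774 Ω
R = R₁ + R₂ = 0.4827 Ω
P = I²R = (11)² × 0.4827 = 58.4 W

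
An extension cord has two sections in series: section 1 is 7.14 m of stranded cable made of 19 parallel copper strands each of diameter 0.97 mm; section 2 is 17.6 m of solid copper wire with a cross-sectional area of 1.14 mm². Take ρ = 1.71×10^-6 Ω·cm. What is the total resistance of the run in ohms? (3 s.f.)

ρ = 1.71×10^-6 Ω·cm = 1.71×10^-8 Ω·m
Section 1: A_strand = π(4.8500e-04)² = 7.390e-07 m²; R₁ = ρL/(N·A_s) = (1.71×10^-8)(7.14)/(19×7.390e-07) = 0.008696 Ω
Section 2: A = 1.14 mm² = 1.140e-06 m²
R₂ = (1.71×10^-8)(17.6)/(1.140e-06) = 0.264 Ω
R = R₁ + R₂ = 0.273 Ω

0.273 Ω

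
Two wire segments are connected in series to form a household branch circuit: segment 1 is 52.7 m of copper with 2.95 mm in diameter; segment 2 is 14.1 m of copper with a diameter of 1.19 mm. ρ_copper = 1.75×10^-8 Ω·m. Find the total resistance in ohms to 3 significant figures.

Segment 1: A = π(d/2)² = π(1.4750e-03 m)² = 6.835e-06 m²
R₁ = ρL/A = (1.75×10^-8)(52.7)/(6.835e-06) = 0.1349 Ω
Segment 2: A = π(d/2)² = π(5.9500e-04 m)² = 1.112e-06 m²
R₂ = (1.75×10^-8)(14.1)/(1.112e-06) = 0.2219 Ω
R = R₁ + R₂ = 0.357 Ω

0.357 Ω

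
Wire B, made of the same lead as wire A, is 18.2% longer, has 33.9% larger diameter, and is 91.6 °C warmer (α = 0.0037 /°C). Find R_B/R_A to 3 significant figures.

0.883

R ∝ ρL/d² with ρ ∝ (1+αΔT), so R_B/R_A = (1 + 18.2/100) × (1 + 33.9/100)⁻² × (1 + 0.0037×91.6)
= 1.182 × 0.5577 × 1.339 = 0.883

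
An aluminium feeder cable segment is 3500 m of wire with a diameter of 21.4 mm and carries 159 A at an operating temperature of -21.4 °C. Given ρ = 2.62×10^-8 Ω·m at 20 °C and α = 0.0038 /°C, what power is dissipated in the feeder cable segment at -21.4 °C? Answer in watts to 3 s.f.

A = π(d/2)² = π(1.0700e-02 m)² = 3.597e-04 m²
R₍20₎ = ρL/A = (2.62×10^-8)(3500)/(3.597e-04) = 0.2549 Ω
R₍-21.4₎ = R₍20₎(1 + αΔT) = 0.2549 × (1 + 0.0038×-41.4) = 0.2148 Ω
P = I²R = (159)² × 0.2148 = 5430 W

5430 W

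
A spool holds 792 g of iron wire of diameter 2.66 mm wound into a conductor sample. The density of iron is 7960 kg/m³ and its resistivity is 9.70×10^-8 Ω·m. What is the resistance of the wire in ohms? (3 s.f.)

A = π(d/2)² = π(1.3300e-03 m)² = 5.5572e-06 m²
L = m/(density·A) = 0.792/(7960×5.5572e-06) = 17.9 m
R = ρL/A = (9.70×10^-8)(17.9)/(5.5572e-06) = 0.313 Ω

0.313 Ω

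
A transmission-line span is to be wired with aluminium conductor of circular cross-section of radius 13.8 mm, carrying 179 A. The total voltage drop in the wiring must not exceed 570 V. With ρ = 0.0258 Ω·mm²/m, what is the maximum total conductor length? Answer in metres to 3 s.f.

ρ = 0.0258 Ω·mm²/m = 2.58×10^-8 Ω·m
A = πr² = π(1.3800e-02 m)² = 5.983e-04 m²
L_max = V_max·A/(1·ρI) = (570)(5.983e-04)/(2.58×10^-8×179) = 73800 m

73800 m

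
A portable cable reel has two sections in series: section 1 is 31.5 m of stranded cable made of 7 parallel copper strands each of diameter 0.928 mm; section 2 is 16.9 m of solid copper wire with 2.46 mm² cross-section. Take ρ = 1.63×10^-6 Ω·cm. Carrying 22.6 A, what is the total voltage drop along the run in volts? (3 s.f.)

ρ = 1.63×10^-6 Ω·cm = 1.63×10^-8 Ω·m
Section 1: A_strand = π(4.6400e-04)² = 6.764e-07 m²; R₁ = ρL/(N·A_s) = (1.63×10^-8)(31.5)/(7×6.764e-07) = 0.1084 Ω
Section 2: A = 2.46 mm² = 2.460e-06 m²
R₂ = (1.63×10^-8)(16.9)/(2.460e-06) = 0.112 Ω
R = R₁ + R₂ = 0.2204 Ω
V = IR = 22.6 × 0.2204 = 4.98 V

4.98 V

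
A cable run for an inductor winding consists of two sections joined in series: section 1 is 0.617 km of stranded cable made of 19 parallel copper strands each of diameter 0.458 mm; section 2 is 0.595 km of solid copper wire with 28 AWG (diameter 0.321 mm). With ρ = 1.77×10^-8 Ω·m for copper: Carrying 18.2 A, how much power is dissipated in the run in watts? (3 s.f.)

Section 1: A_strand = π(2.2900e-04)² = 1.647e-07 m²; R₁ = ρL/(N·A_s) = (1.77×10^-8)(617)/(19×1.647e-07) = 3.489 Ω
Section 2: A = π(0.321/2 mm)² = π(1.6050e-04 m)² = 8.093e-08 m²
R₂ = (1.77×10^-8)(595)/(8.093e-08) = 130.1 Ω
R = R₁ + R₂ = 133.6 Ω
P = I²R = (18.2)² × 133.6 = 44300 W

44300 W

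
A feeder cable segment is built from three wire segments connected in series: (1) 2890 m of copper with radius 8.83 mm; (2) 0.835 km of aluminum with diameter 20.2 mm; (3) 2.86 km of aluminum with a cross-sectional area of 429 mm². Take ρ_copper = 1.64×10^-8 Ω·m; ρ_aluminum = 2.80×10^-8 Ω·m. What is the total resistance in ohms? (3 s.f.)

Seg 1: A = πr² = π(8.8300e-03 m)² = 2.449e-04 m²
R_1 = (1.64×10^-8)(2890)/(2.449e-04) = 0.1935 Ω
Seg 2: A = π(d/2)² = π(1.0100e-02 m)² = 3.205e-04 m²
R_2 = (2.80×10^-8)(835)/(3.205e-04) = 0.07295 Ω
Seg 3: A = 429 mm² = 4.290e-04 m²
R_3 = (2.80×10^-8)(2860)/(4.290e-04) = 0.1867 Ω
R_total = R_1 + R_2 + R_3 = 0.453 Ω

0.453 Ω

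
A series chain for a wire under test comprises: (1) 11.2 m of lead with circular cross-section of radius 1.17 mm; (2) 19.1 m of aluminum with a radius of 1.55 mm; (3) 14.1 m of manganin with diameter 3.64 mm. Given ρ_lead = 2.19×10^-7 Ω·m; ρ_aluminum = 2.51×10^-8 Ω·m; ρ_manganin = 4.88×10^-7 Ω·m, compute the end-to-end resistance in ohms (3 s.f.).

Seg 1: A = πr² = π(1.1700e-03 m)² = 4.301e-06 m²
R_1 = (2.19×10^-7)(11.2)/(4.301e-06) = 0.5703 Ω
Seg 2: A = πr² = π(1.5500e-03 m)² = 7.548e-06 m²
R_2 = (2.51×10^-8)(19.1)/(7.548e-06) = 0.06352 Ω
Seg 3: A = π(d/2)² = π(1.8200e-03 m)² = 1.041e-05 m²
R_3 = (4.88×10^-7)(14.1)/(1.041e-05) = 0.6612 Ω
R_total = R_1 + R_2 + R_3 = 1.30 Ω

1.30 Ω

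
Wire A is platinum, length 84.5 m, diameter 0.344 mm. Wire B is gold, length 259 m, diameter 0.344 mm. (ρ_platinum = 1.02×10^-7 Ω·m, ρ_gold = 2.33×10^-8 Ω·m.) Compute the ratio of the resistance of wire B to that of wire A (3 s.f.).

R ∝ ρL/d², so R_B/R_A = (ρ_B/ρ_A) × (L_B/L_A)
= (2.33×10^-8/1.02×10^-7) × (259/84.5) = 0.700

0.700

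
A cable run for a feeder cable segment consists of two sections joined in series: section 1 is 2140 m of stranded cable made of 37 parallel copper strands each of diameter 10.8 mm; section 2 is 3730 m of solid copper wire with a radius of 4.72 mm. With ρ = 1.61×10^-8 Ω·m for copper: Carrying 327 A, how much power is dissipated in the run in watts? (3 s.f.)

Section 1: A_strand = π(5.4000e-03)² = 9.161e-05 m²; R₁ = ρL/(N·A_s) = (1.61×10^-8)(2140)/(37×9.161e-05) = 0.01016 Ω
Section 2: A = πr² = π(4.7200e-03 m)² = 6.999e-05 m²
R₂ = (1.61×10^-8)(3730)/(6.999e-05) = 0.858 Ω
R = R₁ + R₂ = 0.8682 Ω
P = I²R = (327)² × 0.8682 = 92800 W

92800 W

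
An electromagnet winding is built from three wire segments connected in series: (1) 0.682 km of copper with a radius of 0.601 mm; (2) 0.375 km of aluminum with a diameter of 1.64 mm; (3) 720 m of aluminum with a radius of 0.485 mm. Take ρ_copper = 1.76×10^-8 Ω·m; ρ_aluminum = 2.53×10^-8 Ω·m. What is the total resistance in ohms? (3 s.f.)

Seg 1: A = πr² = π(6.0100e-04 m)² = 1.135e-06 m²
R_1 = (1.76×10^-8)(682)/(1.135e-06) = 10.58 Ω
Seg 2: A = π(d/2)² = π(8.2000e-04 m)² = 2.112e-06 m²
R_2 = (2.53×10^-8)(375)/(2.112e-06) = 4.491 Ω
Seg 3: A = πr² = π(4.8500e-04 m)² = 7.390e-07 m²
R_3 = (2.53×10^-8)(720)/(7.390e-07) = 24.65 Ω
R_total = R_1 + R_2 + R_3 = 39.7 Ω

39.7 Ω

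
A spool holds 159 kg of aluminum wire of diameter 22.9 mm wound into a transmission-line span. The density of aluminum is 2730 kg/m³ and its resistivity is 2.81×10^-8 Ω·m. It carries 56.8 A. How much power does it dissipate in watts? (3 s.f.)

A = π(d/2)² = π(1.1450e-02 m)² = 4.1187e-04 m²
L = m/(density·A) = 159/(2730×4.1187e-04) = 141.4 m
R = ρL/A = (2.81×10^-8)(141.4)/(4.1187e-04) = 0.009648 Ω
P = I²R = (56.8)² × 0.009648 = 31.1 W

31.1 W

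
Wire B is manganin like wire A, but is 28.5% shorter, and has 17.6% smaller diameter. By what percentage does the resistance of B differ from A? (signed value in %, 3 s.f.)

5.31%

R ∝ L/d², so R_B/R_A = (1 − 28.5/100) × (1 − 17.6/100)⁻²
= 0.715 × 1.473 = 1.053
(R_B − R_A)/R_A = 1.053 − 1 = 5.31%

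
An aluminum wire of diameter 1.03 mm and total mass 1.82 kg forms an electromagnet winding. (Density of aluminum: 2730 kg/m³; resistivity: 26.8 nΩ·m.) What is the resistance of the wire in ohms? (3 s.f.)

25.7 Ω

ρ = 26.8 nΩ·m = 2.68×10^-8 Ω·m
A = π(d/2)² = π(5.1500e-04 m)² = 8.3323e-07 m²
L = m/(density·A) = 1.82/(2730×8.3323e-07) = 800.1 m
R = ρL/A = (2.68×10^-8)(800.1)/(8.3323e-07) = 25.7 Ω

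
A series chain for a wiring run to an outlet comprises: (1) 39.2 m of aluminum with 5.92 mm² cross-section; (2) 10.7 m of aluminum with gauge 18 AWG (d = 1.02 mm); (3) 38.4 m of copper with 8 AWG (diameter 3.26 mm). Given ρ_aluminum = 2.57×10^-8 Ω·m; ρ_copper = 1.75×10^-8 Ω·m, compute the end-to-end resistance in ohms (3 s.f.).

Seg 1: A = 5.92 mm² = 5.920e-06 m²
R_1 = (2.57×10^-8)(39.2)/(5.920e-06) = 0.1702 Ω
Seg 2: A = π(1.02/2 mm)² = π(5.1000e-04 m)² = 8.171e-07 m²
R_2 = (2.57×10^-8)(10.7)/(8.171e-07) = 0.3365 Ω
Seg 3: A = π(3.26/2 mm)² = π(1.6300e-03 m)² = 8.347e-06 m²
R_3 = (1.75×10^-8)(38.4)/(8.347e-06) = 0.08051 Ω
R_total = R_1 + R_2 + R_3 = 0.587 Ω

0.587 Ω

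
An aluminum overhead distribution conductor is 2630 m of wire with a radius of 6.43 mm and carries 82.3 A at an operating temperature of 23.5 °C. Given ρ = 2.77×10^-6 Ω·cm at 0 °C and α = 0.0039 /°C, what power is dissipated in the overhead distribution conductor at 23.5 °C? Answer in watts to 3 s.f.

ρ = 2.77×10^-6 Ω·cm = 2.77×10^-8 Ω·m
A = πr² = π(6.4300e-03 m)² = 1.299e-04 m²
R₍0₎ = ρL/A = (2.77×10^-8)(2630)/(1.299e-04) = 0.5609 Ω
R₍23.5₎ = R₍0₎(1 + αΔT) = 0.5609 × (1 + 0.0039×23.5) = 0.6123 Ω
P = I²R = (82.3)² × 0.6123 = 4150 W

4150 W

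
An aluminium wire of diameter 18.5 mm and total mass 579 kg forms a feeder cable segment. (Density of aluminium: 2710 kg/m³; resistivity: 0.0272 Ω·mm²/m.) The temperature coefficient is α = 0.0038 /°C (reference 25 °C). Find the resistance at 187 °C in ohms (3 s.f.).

ρ = 0.0272 Ω·mm²/m = 2.72×10^-8 Ω·m
A = π(d/2)² = π(9.2500e-03 m)² = 2.6880e-04 m²
L = m/(density·A) = 579/(2710×2.6880e-04) = 794.8 m
R = ρL/A = (2.72×10^-8)(794.8)/(2.6880e-04) = 0.08043 Ω
R(187 °C) = 0.08043 × (1 + 0.0038×162) = 0.130 Ω

0.130 Ω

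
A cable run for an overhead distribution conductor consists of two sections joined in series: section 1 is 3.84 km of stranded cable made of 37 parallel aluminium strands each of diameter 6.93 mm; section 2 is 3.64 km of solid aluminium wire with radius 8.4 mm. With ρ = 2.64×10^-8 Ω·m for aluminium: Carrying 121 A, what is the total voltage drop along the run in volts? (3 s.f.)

Section 1: A_strand = π(3.4650e-03)² = 3.772e-05 m²; R₁ = ρL/(N·A_s) = (2.64×10^-8)(3840)/(37×3.772e-05) = 0.07264 Ω
Section 2: A = πr² = π(8.4000e-03 m)² = 2.217e-04 m²
R₂ = (2.64×10^-8)(3640)/(2.217e-04) = 0.4335 Ω
R = R₁ + R₂ = 0.5061 Ω
V = IR = 121 × 0.5061 = 61.2 V

61.2 V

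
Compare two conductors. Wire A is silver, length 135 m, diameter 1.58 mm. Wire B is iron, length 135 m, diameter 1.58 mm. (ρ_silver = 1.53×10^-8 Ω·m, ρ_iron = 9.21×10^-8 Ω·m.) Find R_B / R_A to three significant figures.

6.02

R ∝ ρL/d², so R_B/R_A = (ρ_B/ρ_A)
= (9.21×10^-8/1.53×10^-8) = 6.02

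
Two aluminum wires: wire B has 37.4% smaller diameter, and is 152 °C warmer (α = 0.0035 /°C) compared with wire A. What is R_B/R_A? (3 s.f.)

3.91

R ∝ ρL/d² with ρ ∝ (1+αΔT), so R_B/R_A = (1 − 37.4/100)⁻² × (1 + 0.0035×152)
= 2.552 × 1.532 = 3.91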